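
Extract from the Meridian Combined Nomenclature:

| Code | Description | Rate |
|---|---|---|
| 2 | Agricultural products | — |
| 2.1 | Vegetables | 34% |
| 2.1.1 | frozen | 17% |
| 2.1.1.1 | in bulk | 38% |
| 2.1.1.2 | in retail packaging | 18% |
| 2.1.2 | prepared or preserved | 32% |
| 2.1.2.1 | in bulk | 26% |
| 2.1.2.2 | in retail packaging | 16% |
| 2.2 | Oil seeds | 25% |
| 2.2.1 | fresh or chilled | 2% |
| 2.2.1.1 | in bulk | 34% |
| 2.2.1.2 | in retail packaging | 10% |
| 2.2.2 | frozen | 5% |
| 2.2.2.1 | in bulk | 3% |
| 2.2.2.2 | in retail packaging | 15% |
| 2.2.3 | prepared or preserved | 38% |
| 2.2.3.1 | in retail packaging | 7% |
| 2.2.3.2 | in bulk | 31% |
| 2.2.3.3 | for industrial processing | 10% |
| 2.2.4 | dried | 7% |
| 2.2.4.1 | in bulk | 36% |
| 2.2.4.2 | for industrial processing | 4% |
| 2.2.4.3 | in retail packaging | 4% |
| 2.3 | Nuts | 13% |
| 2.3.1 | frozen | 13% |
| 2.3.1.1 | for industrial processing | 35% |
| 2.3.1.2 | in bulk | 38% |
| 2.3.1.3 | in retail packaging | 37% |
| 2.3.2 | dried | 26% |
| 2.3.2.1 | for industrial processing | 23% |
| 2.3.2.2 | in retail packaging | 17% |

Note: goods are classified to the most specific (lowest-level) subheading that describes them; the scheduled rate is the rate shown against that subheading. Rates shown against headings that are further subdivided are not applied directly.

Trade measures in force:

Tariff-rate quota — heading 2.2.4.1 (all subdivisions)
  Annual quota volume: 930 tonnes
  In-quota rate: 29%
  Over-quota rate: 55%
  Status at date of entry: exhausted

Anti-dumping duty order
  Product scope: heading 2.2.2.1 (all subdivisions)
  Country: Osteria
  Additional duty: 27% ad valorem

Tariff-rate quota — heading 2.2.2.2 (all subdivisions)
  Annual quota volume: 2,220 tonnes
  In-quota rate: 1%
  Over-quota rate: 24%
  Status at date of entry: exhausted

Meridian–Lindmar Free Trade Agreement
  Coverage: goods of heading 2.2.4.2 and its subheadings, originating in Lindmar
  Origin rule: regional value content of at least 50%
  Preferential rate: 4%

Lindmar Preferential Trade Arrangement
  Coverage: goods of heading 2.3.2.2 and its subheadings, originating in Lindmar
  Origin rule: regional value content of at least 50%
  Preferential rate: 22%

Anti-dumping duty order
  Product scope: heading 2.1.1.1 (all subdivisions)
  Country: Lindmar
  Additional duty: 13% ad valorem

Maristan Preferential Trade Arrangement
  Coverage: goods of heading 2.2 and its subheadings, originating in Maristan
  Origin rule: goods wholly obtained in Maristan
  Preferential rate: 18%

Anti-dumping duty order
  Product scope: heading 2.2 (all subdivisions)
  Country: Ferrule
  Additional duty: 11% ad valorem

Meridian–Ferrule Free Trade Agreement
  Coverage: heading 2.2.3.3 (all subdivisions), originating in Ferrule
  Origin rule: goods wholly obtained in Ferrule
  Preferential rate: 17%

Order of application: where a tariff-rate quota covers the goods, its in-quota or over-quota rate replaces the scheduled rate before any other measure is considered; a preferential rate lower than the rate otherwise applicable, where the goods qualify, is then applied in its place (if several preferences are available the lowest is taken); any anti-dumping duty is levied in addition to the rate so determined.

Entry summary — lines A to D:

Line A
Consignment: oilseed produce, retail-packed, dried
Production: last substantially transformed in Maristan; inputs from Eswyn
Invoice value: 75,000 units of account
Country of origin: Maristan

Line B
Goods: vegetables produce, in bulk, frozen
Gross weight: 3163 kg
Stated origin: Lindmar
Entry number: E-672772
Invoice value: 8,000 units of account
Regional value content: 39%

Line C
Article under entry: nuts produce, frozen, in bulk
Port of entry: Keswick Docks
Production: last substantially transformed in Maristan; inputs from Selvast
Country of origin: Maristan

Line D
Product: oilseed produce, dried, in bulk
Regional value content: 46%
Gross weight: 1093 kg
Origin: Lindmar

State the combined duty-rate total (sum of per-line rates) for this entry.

Line A: oilseed → 2.2; dried → 2.2.4; retail-packed → 2.2.4.3. Scheduled 4%. Maristan agreement on 2.2: not wholly obtained. → 4%.
Line B: vegetables → 2.1; frozen → 2.1.1; in bulk → 2.1.1.1. Scheduled 38%. Lindmar agreement on 2.2.4.2: 2.1.1.1 not covered; Lindmar agreement on 2.3.2.2: 2.1.1.1 not covered; anti-dumping (Lindmar, 2.1.1.1): +13%; total 38% + 13% = 51%. → 51%.
Line C: nuts → 2.3; frozen → 2.3.1; in bulk → 2.3.1.2. Scheduled 38%. Maristan agreement on 2.2: 2.3.1.2 not covered. → 38%.
Line D: oilseed → 2.2; dried → 2.2.4; in bulk → 2.2.4.1. Scheduled 36%. quota on 2.2.4.1 exhausted → over-quota 55%; Lindmar agreement on 2.2.4.2: 2.2.4.1 not covered; Lindmar agreement on 2.3.2.2: 2.2.4.1 not covered. → 55%.
Sum: 4% + 51% + 38% + 55% = 148%.

148%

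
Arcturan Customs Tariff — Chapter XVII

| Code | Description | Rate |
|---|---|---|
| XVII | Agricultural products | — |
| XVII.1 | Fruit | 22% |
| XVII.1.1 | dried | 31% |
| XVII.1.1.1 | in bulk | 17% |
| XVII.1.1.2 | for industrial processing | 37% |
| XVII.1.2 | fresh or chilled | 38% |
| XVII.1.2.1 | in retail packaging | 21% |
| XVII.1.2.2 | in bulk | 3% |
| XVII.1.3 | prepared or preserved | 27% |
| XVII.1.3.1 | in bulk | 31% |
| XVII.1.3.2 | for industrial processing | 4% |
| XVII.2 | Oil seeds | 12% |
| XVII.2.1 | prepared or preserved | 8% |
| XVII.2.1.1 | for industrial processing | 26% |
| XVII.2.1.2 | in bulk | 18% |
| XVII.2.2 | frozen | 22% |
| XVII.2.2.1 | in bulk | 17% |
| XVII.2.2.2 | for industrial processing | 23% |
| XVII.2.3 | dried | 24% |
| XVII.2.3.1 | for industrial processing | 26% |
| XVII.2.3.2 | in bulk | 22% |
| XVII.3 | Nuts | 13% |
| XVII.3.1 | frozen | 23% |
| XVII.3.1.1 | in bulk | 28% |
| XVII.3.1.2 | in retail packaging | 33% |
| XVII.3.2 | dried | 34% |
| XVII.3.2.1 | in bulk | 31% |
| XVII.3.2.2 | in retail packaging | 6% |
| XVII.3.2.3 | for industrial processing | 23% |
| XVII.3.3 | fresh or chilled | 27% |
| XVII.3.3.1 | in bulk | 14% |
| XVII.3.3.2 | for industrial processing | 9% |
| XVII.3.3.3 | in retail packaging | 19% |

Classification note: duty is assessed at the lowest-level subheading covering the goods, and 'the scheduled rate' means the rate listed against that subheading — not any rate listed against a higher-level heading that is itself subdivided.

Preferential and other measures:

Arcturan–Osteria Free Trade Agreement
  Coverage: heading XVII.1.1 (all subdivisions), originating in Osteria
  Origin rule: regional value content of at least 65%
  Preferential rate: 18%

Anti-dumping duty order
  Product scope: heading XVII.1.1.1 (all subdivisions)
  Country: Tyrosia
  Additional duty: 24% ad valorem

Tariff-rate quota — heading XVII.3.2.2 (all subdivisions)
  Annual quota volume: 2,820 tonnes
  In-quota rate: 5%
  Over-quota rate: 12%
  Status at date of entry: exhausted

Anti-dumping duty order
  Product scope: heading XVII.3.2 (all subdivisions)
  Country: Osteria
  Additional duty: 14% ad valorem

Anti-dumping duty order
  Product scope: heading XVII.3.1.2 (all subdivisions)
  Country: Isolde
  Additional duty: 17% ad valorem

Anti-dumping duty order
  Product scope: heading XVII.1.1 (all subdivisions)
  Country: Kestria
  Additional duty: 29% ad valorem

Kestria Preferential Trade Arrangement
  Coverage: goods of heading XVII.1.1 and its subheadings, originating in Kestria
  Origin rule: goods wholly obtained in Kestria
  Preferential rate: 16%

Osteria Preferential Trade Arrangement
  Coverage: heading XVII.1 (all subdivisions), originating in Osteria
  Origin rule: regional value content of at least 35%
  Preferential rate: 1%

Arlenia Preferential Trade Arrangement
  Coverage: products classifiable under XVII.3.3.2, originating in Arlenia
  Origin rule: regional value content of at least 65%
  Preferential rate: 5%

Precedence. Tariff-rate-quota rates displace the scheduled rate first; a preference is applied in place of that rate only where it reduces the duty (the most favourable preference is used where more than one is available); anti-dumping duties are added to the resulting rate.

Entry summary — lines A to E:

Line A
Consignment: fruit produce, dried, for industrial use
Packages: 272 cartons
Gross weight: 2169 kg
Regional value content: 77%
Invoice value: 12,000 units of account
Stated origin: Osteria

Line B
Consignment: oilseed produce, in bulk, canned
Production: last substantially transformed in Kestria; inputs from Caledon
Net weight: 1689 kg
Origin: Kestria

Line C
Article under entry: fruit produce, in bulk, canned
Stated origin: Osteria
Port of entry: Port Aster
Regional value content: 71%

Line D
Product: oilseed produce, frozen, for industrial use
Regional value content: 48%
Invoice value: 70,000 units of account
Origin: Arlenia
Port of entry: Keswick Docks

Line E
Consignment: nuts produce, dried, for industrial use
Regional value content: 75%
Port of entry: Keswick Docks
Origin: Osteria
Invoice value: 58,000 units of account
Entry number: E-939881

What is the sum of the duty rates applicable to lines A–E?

Line A: fruit → XVII.1; dried → XVII.1.1; for industrial use → XVII.1.1.2. Scheduled 37%. Osteria agreement on XVII.1.1: RVC ≥ 65% → 18% available; Osteria agreement on XVII.1: RVC ≥ 35% → 1% available; preferential 1%. → 1%.
Line B: oilseed → XVII.2; canned → XVII.2.1; in bulk → XVII.2.1.2. Scheduled 18%. Kestria agreement on XVII.1.1: XVII.2.1.2 not covered. → 18%.
Line C: fruit → XVII.1; canned → XVII.1.3; in bulk → XVII.1.3.1. Scheduled 31%. Osteria agreement on XVII.1.1: XVII.1.3.1 not covered; Osteria agreement on XVII.1: RVC ≥ 35% → 1% available; preferential 1%. → 1%.
Line D: oilseed → XVII.2; frozen → XVII.2.2; for industrial use → XVII.2.2.2. Scheduled 23%. Arlenia agreement on XVII.3.3.2: XVII.2.2.2 not covered. → 23%.
Line E: nuts → XVII.3; dried → XVII.3.2; for industrial use → XVII.3.2.3. Scheduled 23%. Osteria agreement on XVII.1.1: XVII.3.2.3 not covered; Osteria agreement on XVII.1: XVII.3.2.3 not covered; anti-dumping (Osteria, XVII.3.2): +14%; total 23% + 14% = 37%. → 37%.
Sum: 1% + 18% + 1% + 23% + 37% = 80%.

80%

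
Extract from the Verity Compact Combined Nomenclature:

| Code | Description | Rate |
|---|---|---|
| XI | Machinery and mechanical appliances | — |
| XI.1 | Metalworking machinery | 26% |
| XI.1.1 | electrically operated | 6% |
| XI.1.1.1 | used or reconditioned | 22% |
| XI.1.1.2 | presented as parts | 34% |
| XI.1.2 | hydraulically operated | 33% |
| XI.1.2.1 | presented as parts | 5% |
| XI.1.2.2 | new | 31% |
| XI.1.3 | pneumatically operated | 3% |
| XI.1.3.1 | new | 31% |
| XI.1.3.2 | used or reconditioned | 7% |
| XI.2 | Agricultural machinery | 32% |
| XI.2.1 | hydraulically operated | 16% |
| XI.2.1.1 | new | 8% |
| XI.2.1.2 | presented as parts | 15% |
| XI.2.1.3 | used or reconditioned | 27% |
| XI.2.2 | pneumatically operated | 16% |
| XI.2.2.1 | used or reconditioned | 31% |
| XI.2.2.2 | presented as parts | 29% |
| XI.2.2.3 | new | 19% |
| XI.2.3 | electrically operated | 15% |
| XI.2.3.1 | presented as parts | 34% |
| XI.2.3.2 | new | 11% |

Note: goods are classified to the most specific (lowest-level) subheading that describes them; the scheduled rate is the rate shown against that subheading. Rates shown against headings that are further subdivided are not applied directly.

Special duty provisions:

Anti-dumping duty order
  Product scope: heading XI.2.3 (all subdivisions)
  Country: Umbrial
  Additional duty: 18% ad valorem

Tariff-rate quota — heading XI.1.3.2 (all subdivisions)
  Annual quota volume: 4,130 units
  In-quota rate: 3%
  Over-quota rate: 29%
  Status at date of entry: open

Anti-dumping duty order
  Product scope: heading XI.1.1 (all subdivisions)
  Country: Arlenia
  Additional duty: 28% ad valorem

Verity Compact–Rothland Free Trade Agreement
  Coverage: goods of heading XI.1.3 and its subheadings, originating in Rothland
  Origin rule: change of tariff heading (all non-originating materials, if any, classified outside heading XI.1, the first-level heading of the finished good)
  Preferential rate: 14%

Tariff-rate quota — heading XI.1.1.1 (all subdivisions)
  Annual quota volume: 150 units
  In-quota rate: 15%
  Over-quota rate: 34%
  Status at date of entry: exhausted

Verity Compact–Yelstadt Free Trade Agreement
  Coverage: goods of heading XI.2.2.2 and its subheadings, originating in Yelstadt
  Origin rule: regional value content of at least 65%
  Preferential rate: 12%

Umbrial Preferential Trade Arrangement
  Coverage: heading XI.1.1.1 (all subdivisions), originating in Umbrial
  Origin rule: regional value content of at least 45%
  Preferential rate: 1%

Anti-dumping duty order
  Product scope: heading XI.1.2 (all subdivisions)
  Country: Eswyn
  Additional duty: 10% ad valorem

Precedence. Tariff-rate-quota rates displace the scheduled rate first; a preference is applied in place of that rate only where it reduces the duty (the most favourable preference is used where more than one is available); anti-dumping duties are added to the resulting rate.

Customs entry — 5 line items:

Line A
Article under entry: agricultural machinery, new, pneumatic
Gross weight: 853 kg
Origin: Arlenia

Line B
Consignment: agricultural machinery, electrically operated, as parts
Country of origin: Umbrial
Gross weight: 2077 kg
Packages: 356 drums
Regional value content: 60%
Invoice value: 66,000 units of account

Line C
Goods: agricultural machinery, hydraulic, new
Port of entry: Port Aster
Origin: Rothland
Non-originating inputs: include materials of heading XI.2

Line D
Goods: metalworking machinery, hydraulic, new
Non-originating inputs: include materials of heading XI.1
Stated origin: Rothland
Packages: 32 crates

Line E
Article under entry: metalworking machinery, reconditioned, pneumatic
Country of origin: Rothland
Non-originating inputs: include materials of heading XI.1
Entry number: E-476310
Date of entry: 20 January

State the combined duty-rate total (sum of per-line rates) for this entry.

113%

Line A: agricultural → XI.2; pneumatic → XI.2.2; new → XI.2.2.3. Scheduled 19%. No special measure applies. → 19%.
Line B: agricultural → XI.2; electrically operated → XI.2.3; as parts → XI.2.3.1. Scheduled 34%. Umbrial agreement on XI.1.1.1: XI.2.3.1 not covered; anti-dumping (Umbrial, XI.2.3): +18%; total 34% + 18% = 52%. → 52%.
Line C: agricultural → XI.2; hydraulic → XI.2.1; new → XI.2.1.1. Scheduled 8%. Rothland agreement on XI.1.3: XI.2.1.1 not covered. → 8%.
Line D: metalworking → XI.1; hydraulic → XI.1.2; new → XI.1.2.2. Scheduled 31%. Rothland agreement on XI.1.3: XI.1.2.2 not covered. → 31%.
Line E: metalworking → XI.1; pneumatic → XI.1.3; reconditioned → XI.1.3.2. Scheduled 7%. quota on XI.1.3.2 open → in-quota 3%; Rothland agreement on XI.1.3: CTH not met. → 3%.
Sum: 19% + 52% + 8% + 31% + 3% = 113%.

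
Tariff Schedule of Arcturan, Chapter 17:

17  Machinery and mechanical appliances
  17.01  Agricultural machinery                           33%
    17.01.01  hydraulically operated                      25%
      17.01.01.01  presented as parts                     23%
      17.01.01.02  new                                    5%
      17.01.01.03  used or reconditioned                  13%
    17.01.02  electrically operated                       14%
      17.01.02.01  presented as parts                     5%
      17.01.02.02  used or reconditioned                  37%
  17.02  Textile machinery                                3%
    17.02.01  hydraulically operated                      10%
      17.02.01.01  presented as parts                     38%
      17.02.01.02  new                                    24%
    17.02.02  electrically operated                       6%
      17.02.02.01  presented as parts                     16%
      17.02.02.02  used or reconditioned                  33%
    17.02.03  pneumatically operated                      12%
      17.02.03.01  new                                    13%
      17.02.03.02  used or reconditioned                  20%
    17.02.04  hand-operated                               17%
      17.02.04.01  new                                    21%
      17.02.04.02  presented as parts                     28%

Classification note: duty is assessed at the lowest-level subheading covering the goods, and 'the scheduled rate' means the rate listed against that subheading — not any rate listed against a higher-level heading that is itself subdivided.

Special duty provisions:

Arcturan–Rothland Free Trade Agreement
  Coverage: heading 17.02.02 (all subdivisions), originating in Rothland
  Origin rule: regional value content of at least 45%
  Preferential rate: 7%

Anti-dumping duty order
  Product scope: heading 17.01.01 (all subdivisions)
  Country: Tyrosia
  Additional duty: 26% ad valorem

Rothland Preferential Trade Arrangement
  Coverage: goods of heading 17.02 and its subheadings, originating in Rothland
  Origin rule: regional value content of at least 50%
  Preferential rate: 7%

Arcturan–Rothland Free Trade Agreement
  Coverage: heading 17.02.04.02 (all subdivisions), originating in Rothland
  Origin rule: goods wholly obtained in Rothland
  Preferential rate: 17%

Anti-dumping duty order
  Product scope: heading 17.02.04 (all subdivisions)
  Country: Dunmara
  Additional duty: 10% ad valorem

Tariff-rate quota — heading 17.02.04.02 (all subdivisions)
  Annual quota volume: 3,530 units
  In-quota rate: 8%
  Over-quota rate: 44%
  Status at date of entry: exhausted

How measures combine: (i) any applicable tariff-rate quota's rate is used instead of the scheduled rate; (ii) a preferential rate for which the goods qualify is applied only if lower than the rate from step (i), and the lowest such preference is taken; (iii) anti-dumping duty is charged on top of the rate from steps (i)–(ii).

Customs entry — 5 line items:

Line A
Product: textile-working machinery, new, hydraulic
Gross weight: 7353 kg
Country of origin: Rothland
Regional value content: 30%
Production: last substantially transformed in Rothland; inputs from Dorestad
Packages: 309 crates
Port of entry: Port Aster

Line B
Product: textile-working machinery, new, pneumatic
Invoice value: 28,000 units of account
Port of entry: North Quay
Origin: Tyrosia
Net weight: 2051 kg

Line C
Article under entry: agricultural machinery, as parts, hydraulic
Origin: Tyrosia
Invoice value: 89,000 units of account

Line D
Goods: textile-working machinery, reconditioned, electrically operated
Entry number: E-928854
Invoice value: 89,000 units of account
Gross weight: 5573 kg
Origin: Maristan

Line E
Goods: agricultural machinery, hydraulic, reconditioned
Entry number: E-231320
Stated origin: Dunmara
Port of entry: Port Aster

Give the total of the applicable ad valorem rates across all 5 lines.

Line A: textile-working → 17.02; hydraulic → 17.02.01; new → 17.02.01.02. Scheduled 24%. Rothland agreement on 17.02.02: 17.02.01.02 not covered; Rothland agreement on 17.02: RVC < 50%; Rothland agreement on 17.02.04.02: 17.02.01.02 not covered. → 24%.
Line B: textile-working → 17.02; pneumatic → 17.02.03; new → 17.02.03.01. Scheduled 13%. No special measure applies. → 13%.
Line C: agricultural → 17.01; hydraulic → 17.01.01; as parts → 17.01.01.01. Scheduled 23%. anti-dumping (Tyrosia, 17.01.01): +26%; total 23% + 26% = 49%. → 49%.
Line D: textile-working → 17.02; electrically operated → 17.02.02; reconditioned → 17.02.02.02. Scheduled 33%. No special measure applies. → 33%.
Line E: agricultural → 17.01; hydraulic → 17.01.01; reconditioned → 17.01.01.03. Scheduled 13%. No special measure applies. → 13%.
Sum: 24% + 13% + 49% + 33% + 13% = 132%.

132%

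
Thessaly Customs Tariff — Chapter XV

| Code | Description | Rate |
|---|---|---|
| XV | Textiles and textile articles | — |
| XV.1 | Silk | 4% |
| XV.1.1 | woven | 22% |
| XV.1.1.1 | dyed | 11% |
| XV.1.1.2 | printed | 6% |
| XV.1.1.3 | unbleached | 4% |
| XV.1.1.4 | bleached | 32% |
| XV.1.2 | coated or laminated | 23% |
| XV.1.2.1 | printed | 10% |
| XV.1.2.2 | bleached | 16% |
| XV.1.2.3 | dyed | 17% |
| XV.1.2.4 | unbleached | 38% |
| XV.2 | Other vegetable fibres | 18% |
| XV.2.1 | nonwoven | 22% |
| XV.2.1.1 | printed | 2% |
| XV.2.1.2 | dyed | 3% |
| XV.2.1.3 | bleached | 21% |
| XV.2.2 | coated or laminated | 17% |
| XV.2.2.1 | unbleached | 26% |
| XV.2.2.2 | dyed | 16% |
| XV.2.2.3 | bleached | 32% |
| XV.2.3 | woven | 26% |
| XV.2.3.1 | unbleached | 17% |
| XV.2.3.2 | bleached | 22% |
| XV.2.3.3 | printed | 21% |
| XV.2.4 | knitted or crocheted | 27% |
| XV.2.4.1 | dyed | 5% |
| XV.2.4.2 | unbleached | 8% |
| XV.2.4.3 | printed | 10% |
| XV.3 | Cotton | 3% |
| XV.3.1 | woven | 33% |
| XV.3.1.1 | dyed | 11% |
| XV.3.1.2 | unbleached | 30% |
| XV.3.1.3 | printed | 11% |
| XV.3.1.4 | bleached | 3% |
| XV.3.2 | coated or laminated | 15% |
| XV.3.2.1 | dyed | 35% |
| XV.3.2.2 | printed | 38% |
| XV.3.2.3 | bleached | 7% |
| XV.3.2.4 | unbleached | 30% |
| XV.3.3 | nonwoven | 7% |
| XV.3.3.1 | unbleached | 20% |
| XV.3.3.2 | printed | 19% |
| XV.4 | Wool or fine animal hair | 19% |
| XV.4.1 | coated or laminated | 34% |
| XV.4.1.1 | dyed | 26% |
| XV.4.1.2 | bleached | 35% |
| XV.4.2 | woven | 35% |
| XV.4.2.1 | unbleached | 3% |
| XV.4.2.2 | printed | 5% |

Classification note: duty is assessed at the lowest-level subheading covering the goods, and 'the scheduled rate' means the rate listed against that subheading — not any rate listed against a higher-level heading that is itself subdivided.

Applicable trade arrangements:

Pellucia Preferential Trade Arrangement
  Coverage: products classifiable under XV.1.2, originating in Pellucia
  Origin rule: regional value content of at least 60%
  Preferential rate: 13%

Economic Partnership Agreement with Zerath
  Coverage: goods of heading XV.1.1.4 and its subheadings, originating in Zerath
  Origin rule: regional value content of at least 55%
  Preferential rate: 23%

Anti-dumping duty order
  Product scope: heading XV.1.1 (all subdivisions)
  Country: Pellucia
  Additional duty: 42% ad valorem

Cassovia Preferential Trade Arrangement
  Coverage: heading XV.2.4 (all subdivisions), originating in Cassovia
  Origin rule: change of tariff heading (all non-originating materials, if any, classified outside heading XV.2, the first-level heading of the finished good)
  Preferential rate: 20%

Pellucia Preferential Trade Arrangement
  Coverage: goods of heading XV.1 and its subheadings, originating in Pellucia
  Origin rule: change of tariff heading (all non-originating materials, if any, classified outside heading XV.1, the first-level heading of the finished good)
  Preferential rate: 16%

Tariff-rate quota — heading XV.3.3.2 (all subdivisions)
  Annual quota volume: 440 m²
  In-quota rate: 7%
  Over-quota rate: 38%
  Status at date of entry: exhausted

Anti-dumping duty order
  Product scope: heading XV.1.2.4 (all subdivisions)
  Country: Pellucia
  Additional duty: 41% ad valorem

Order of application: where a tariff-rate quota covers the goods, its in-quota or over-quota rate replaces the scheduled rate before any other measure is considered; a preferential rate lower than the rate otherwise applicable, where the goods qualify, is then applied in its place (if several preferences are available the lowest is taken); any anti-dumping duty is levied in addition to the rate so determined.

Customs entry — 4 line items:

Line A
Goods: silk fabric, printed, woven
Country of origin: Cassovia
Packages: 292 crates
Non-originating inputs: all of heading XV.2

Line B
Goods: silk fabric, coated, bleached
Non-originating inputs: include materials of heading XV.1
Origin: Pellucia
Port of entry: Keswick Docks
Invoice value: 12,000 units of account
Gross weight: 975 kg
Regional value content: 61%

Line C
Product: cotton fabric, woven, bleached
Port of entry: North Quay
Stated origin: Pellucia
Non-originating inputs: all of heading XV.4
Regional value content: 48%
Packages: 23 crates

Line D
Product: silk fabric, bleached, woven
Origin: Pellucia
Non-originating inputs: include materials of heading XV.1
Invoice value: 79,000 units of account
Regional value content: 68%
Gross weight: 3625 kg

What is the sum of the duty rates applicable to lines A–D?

Line A: silk → XV.1; woven → XV.1.1; printed → XV.1.1.2. Scheduled 6%. Cassovia agreement on XV.2.4: XV.1.1.2 not covered. → 6%.
Line B: silk → XV.1; coated → XV.1.2; bleached → XV.1.2.2. Scheduled 16%. Pellucia agreement on XV.1.2: RVC ≥ 60% → 13% available; Pellucia agreement on XV.1: CTH not met; preferential 13%. → 13%.
Line C: cotton → XV.3; woven → XV.3.1; bleached → XV.3.1.4. Scheduled 3%. Pellucia agreement on XV.1.2: XV.3.1.4 not covered; Pellucia agreement on XV.1: XV.3.1.4 not covered. → 3%.
Line D: silk → XV.1; woven → XV.1.1; bleached → XV.1.1.4. Scheduled 32%. Pellucia agreement on XV.1.2: XV.1.1.4 not covered; Pellucia agreement on XV.1: CTH not met; anti-dumping (Pellucia, XV.1.1): +42%; total 32% + 42% = 74%. → 74%.
Sum: 6% + 13% + 3% + 74% = 96%.

96%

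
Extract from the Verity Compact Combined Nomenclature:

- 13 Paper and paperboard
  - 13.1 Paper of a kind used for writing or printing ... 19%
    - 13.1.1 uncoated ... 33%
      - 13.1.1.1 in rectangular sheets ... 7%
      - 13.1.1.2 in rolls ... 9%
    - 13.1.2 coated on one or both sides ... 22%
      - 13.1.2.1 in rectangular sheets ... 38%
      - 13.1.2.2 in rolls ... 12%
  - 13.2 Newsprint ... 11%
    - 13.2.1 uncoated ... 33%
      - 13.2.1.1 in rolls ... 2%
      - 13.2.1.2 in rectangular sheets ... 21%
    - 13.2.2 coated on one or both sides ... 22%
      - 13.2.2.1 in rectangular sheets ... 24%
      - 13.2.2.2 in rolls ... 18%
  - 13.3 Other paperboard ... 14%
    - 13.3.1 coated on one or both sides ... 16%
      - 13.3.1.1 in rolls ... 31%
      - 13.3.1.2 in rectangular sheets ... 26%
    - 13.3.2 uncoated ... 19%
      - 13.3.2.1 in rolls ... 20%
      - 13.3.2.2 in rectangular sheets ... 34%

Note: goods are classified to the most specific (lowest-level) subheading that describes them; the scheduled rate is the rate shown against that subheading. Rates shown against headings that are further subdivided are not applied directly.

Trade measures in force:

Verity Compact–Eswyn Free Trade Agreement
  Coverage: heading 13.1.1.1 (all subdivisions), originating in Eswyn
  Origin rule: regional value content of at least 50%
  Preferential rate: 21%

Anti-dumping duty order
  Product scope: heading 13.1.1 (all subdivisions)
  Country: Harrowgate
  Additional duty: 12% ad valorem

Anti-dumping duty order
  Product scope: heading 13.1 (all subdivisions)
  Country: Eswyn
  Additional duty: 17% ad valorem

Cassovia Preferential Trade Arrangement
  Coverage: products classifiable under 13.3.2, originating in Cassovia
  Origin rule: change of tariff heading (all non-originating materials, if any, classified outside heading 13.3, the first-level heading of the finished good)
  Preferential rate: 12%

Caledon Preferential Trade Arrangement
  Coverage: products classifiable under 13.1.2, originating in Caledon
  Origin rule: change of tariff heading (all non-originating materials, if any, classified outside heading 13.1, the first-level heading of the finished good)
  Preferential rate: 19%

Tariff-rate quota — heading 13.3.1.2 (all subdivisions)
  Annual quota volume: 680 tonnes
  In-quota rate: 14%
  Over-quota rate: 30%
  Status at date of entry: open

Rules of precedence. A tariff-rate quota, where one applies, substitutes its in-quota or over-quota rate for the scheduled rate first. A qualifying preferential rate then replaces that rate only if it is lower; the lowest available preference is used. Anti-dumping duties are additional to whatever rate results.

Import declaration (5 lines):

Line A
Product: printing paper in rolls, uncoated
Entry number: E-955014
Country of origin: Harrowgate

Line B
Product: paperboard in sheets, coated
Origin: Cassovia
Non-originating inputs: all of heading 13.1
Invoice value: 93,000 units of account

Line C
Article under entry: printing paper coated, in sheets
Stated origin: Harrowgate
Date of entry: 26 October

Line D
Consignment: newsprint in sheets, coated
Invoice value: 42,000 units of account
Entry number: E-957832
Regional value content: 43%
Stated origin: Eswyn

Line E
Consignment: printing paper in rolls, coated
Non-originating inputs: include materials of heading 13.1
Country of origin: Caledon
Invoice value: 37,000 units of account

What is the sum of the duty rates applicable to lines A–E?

Line A: printing paper → 13.1; uncoated → 13.1.1; in rolls → 13.1.1.2. Scheduled 9%. anti-dumping (Harrowgate, 13.1.1): +12%; total 9% + 12% = 21%. → 21%.
Line B: paperboard → 13.3; coated → 13.3.1; in sheets → 13.3.1.2. Scheduled 26%. quota on 13.3.1.2 open → in-quota 14%; Cassovia agreement on 13.3.2: 13.3.1.2 not covered. → 14%.
Line C: printing paper → 13.1; coated → 13.1.2; in sheets → 13.1.2.1. Scheduled 38%. No special measure applies. → 38%.
Line D: newsprint → 13.2; coated → 13.2.2; in sheets → 13.2.2.1. Scheduled 24%. Eswyn agreement on 13.1.1.1: 13.2.2.1 not covered. → 24%.
Line E: printing paper → 13.1; coated → 13.1.2; in rolls → 13.1.2.2. Scheduled 12%. Caledon agreement on 13.1.2: CTH not met. → 12%.
Sum: 21% + 14% + 38% + 24% + 12% = 109%.

109%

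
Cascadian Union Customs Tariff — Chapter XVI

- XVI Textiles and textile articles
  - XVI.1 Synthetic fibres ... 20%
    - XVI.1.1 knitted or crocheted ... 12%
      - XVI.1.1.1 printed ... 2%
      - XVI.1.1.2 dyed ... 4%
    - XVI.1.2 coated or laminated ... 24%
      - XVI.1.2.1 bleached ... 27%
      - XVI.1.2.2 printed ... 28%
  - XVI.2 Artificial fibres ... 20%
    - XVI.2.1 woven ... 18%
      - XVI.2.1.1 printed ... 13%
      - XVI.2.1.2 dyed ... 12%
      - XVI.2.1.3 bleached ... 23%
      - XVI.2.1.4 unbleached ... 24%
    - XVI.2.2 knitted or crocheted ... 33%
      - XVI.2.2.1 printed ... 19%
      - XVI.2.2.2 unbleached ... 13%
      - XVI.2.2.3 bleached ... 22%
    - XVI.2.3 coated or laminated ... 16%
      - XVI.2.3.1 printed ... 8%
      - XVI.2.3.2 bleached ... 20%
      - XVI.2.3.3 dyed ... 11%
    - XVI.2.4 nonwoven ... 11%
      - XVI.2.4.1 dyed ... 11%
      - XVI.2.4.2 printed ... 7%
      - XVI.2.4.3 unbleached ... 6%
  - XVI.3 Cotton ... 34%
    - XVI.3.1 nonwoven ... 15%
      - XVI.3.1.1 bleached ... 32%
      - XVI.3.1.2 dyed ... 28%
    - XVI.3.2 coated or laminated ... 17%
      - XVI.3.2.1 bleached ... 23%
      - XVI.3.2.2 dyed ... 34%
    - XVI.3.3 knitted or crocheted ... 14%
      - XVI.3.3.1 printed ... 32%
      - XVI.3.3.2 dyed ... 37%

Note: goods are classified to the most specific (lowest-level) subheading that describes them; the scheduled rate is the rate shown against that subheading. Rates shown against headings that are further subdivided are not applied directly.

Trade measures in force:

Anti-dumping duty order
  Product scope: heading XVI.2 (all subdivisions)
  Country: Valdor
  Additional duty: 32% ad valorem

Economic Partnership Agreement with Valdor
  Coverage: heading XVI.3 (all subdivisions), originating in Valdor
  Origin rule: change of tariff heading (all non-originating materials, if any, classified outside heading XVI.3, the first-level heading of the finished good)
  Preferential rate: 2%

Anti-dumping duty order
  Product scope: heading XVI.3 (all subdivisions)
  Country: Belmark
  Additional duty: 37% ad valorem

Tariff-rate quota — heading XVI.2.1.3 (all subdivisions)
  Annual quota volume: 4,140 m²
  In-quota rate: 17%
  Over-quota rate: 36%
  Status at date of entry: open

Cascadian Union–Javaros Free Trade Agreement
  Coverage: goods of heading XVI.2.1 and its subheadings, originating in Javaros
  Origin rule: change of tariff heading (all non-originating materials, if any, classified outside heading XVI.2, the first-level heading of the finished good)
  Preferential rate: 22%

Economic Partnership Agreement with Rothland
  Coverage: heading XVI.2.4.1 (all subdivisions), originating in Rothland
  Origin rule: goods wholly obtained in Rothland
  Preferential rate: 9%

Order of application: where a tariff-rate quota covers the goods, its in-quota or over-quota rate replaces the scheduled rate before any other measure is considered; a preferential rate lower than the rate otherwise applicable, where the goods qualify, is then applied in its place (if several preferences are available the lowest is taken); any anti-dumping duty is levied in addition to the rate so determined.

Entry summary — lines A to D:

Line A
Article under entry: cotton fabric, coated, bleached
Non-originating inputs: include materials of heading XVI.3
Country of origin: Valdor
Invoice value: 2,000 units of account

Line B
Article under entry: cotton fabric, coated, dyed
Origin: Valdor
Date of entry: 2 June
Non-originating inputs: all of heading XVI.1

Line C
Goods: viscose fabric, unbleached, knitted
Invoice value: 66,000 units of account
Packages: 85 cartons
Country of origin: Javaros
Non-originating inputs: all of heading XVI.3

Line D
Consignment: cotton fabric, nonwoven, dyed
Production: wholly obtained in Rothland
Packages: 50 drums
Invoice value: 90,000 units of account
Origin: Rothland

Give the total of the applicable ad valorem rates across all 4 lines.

66%

Line A: cotton → XVI.3; coated → XVI.3.2; bleached → XVI.3.2.1. Scheduled 23%. Valdor agreement on XVI.3: CTH not met. → 23%.
Line B: cotton → XVI.3; coated → XVI.3.2; dyed → XVI.3.2.2. Scheduled 34%. Valdor agreement on XVI.3: CTH met → 2% available; preferential 2%. → 2%.
Line C: viscose → XVI.2; knitted → XVI.2.2; unbleached → XVI.2.2.2. Scheduled 13%. Javaros agreement on XVI.2.1: XVI.2.2.2 not covered. → 13%.
Line D: cotton → XVI.3; nonwoven → XVI.3.1; dyed → XVI.3.1.2. Scheduled 28%. Rothland agreement on XVI.2.4.1: XVI.3.1.2 not covered. → 28%.
Sum: 23% + 2% + 13% + 28% = 66%.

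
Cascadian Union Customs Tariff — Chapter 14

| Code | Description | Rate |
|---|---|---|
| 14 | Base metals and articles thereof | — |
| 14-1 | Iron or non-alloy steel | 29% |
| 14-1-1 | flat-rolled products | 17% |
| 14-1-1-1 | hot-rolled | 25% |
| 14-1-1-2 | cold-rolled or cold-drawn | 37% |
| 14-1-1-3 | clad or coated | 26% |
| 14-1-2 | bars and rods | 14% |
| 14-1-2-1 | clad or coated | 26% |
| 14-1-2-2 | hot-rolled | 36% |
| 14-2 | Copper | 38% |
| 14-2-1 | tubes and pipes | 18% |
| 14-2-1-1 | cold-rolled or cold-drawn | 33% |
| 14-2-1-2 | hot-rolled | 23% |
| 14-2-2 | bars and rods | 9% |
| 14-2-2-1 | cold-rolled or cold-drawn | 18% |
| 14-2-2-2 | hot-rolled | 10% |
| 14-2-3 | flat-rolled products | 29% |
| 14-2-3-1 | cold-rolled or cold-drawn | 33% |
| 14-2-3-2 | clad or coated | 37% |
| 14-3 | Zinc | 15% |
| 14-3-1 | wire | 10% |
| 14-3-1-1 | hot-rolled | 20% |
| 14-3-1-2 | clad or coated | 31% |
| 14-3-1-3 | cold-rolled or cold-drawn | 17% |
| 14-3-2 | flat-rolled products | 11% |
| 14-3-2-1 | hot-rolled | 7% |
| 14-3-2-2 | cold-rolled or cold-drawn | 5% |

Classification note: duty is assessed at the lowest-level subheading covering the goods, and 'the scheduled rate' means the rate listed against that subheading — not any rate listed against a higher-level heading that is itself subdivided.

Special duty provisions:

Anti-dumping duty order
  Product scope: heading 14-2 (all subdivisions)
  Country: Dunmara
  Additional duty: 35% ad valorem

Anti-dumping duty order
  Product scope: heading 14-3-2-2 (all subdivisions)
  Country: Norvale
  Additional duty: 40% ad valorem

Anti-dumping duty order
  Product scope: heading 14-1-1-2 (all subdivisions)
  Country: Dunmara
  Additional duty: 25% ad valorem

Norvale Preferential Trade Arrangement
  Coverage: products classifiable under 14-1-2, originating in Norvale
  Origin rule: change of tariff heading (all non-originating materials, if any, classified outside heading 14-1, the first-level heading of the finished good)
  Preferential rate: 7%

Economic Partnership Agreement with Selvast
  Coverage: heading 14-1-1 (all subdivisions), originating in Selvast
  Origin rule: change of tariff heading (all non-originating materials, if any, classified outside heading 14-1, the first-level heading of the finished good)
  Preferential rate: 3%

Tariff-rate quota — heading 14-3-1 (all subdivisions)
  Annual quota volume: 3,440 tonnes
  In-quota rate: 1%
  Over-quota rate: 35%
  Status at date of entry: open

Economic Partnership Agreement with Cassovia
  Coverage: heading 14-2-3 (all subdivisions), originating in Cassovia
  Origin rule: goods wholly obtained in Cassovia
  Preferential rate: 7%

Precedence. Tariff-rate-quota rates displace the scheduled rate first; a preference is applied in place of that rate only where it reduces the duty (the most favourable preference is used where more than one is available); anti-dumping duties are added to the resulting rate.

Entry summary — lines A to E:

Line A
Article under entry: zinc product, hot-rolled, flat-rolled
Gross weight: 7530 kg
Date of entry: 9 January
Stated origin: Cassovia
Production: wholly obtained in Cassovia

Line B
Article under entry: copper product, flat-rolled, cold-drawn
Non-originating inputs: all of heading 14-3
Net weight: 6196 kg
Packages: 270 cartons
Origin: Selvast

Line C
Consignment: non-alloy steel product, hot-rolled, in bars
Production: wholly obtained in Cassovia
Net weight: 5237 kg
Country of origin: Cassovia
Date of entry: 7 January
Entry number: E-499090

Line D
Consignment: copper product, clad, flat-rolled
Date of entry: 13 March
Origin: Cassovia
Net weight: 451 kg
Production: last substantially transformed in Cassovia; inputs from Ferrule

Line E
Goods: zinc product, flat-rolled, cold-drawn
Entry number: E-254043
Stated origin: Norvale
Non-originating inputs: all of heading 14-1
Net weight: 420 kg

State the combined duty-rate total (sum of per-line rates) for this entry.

Line A: zinc → 14-3; flat-rolled → 14-3-2; hot-rolled → 14-3-2-1. Scheduled 7%. Cassovia agreement on 14-2-3: 14-3-2-1 not covered. → 7%.
Line B: copper → 14-2; flat-rolled → 14-2-3; cold-drawn → 14-2-3-1. Scheduled 33%. Selvast agreement on 14-1-1: 14-2-3-1 not covered. → 33%.
Line C: non-alloy steel → 14-1; in bars → 14-1-2; hot-rolled → 14-1-2-2. Scheduled 36%. Cassovia agreement on 14-2-3: 14-1-2-2 not covered. → 36%.
Line D: copper → 14-2; flat-rolled → 14-2-3; clad → 14-2-3-2. Scheduled 37%. Cassovia agreement on 14-2-3: not wholly obtained. → 37%.
Line E: zinc → 14-3; flat-rolled → 14-3-2; cold-drawn → 14-3-2-2. Scheduled 5%. Norvale agreement on 14-1-2: 14-3-2-2 not covered; anti-dumping (Norvale, 14-3-2-2): +40%; total 5% + 40% = 45%. → 45%.
Sum: 7% + 33% + 36% + 37% + 45% = 158%.

158%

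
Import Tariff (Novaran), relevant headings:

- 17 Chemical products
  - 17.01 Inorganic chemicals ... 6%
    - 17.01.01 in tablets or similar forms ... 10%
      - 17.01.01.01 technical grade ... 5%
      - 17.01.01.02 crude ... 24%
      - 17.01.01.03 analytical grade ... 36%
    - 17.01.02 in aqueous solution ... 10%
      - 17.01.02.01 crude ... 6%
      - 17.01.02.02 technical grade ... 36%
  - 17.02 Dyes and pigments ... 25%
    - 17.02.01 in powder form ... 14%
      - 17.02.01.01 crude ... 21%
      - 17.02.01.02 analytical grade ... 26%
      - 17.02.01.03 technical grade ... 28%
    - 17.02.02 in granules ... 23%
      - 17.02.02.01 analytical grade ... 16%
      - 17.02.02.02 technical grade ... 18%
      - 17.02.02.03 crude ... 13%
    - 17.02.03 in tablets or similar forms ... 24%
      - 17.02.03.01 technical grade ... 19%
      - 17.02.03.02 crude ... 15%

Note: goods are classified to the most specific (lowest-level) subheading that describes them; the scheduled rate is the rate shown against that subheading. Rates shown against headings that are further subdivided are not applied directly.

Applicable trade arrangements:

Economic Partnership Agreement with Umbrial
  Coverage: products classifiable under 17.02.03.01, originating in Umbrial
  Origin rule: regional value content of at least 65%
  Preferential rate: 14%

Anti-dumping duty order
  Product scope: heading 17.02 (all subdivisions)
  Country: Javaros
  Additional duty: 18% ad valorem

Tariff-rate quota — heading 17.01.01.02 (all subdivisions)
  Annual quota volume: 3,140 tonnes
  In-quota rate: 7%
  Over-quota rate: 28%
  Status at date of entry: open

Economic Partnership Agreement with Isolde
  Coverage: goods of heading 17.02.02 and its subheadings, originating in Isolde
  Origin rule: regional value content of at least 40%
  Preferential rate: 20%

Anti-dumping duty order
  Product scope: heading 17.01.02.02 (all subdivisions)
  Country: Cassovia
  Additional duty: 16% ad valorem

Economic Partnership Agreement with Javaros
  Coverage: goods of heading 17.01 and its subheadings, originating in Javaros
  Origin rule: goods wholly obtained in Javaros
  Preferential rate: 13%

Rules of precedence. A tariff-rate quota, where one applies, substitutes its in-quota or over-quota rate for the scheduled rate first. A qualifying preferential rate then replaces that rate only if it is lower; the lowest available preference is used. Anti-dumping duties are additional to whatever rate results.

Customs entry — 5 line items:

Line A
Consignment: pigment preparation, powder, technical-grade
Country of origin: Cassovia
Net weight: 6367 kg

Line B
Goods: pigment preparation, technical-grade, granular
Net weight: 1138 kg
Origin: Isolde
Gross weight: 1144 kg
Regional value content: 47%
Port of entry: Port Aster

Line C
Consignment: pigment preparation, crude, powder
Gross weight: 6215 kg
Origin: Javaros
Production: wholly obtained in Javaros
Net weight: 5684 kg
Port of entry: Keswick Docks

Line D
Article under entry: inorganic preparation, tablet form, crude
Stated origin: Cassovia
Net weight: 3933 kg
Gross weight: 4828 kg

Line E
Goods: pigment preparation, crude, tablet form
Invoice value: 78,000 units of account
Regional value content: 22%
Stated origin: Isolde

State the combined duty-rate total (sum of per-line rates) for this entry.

107%

Line A: pigment → 17.02; powder → 17.02.01; technical-grade → 17.02.01.03. Scheduled 28%. No special measure applies. → 28%.
Line B: pigment → 17.02; granular → 17.02.02; technical-grade → 17.02.02.02. Scheduled 18%. Isolde agreement on 17.02.02: RVC ≥ 40% → 20% available; preference 20% not lower than 18% → no reduction. → 18%.
Line C: pigment → 17.02; powder → 17.02.01; crude → 17.02.01.01. Scheduled 21%. Javaros agreement on 17.01: 17.02.01.01 not covered; anti-dumping (Javaros, 17.02): +18%; total 21% + 18% = 39%. → 39%.
Line D: inorganic → 17.01; tablet form → 17.01.01; crude → 17.01.01.02. Scheduled 24%. quota on 17.01.01.02 open → in-quota 7%. → 7%.
Line E: pigment → 17.02; tablet form → 17.02.03; crude → 17.02.03.02. Scheduled 15%. Isolde agreement on 17.02.02: 17.02.03.02 not covered. → 15%.
Sum: 28% + 18% + 39% + 7% + 15% = 107%.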